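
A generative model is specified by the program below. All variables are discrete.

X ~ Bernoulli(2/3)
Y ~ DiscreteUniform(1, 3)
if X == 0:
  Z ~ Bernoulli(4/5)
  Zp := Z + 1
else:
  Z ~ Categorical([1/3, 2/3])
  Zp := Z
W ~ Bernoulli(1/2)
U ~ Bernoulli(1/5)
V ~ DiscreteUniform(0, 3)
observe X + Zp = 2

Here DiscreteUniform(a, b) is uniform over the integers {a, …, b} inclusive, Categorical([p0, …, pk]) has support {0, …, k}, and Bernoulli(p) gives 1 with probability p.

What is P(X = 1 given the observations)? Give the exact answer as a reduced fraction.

Enumerate traces; 96 have nonzero weight after conditioning:
  (X=0, Y=1, Z=1, W=0, U=0, V=0) weight 2/225
  (X=0, Y=1, Z=1, W=0, U=0, V=1) weight 2/225
  (X=0, Y=1, Z=1, W=0, U=0, V=2) weight 2/225
  (X=0, Y=1, Z=1, W=0, U=0, V=3) weight 2/225
  (X=0, Y=1, Z=1, W=0, U=1, V=0) weight 1/450
  (X=0, Y=1, Z=1, W=0, U=1, V=1) weight 1/450
  (X=0, Y=1, Z=1, W=0, U=1, V=2) weight 1/450
  (X=0, Y=1, Z=1, W=0, U=1, V=3) weight 1/450
  (X=1, Y=1, Z=1, W=0, U=0, V=0) weight 2/135
  … 87 more
Group by X:
  weight(X=0) = 4/15
  weight(X=1) = 4/9
Total weight = 4/15 + 4/9 = 32/45
P(X=0 | obs) = 4/15 / 32/45 = 3/8
P(X=1 | obs) = 4/9 / 32/45 = 5/8

P(X = 1 | obs) = 5/8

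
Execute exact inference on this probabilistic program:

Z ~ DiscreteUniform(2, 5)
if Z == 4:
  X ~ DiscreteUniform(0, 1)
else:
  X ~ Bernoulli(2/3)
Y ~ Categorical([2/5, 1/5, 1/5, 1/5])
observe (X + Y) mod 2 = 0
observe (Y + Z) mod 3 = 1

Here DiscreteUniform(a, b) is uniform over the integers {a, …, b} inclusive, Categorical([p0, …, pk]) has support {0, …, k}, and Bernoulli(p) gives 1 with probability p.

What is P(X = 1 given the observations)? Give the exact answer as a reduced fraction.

Enumerate traces; 5 have nonzero weight after conditioning:
  (Z=2, X=0, Y=2) weight 1/60
  (Z=3, X=1, Y=1) weight 1/30
  (Z=4, X=0, Y=0) weight 1/20
  (Z=4, X=1, Y=3) weight 1/40
  (Z=5, X=0, Y=2) weight 1/60
Group by X:
  weight(X=0) = 1/12
  weight(X=1) = 7/120
Total weight = 1/12 + 7/120 = 17/120
P(X=0 | obs) = 1/12 / 17/120 = 10/17
P(X=1 | obs) = 7/120 / 17/120 = 7/17

P(X = 1 | obs) = 7/17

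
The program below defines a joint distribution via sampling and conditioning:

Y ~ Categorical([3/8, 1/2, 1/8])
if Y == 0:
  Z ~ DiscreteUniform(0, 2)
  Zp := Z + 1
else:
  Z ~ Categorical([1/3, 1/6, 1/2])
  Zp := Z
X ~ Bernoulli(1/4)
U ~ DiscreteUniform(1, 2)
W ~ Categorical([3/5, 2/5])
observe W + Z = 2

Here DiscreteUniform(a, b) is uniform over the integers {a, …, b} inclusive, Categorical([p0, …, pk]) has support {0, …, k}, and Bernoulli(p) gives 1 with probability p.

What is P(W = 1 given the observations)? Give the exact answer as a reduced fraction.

P(W = 1 | obs) = 22/85

Enumerate traces; 24 have nonzero weight after conditioning:
  (Y=0, Z=1, X=0, U=1, W=1) weight 3/160
  (Y=0, Z=1, X=0, U=2, W=1) weight 3/160
  (Y=0, Z=1, X=1, U=1, W=1) weight 1/160
  (Y=0, Z=1, X=1, U=2, W=1) weight 1/160
  (Y=0, Z=2, X=0, U=1, W=0) weight 9/320
  (Y=0, Z=2, X=0, U=2, W=0) weight 9/320
  (Y=0, Z=2, X=1, U=1, W=0) weight 3/320
  (Y=0, Z=2, X=1, U=2, W=0) weight 3/320
  … 16 more
Group by W:
  weight(W=0) = 21/80
  weight(W=1) = 11/120
Total weight = 21/80 + 11/120 = 17/48
P(W=0 | obs) = 21/80 / 17/48 = 63/85
P(W=1 | obs) = 11/120 / 17/48 = 22/85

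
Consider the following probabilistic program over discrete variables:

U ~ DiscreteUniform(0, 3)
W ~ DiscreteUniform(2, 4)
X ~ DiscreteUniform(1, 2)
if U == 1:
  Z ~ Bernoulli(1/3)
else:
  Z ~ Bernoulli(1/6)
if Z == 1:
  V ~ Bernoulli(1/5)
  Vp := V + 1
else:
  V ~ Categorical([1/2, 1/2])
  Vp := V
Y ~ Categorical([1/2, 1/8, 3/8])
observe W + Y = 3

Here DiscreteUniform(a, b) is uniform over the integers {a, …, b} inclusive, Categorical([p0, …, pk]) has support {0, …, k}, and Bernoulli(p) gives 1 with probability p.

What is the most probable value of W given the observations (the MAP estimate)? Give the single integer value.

argmax_v P(W = v | obs) = 3

Enumerate traces; 64 have nonzero weight after conditioning:
  (U=0, W=2, X=1, Z=0, V=0, Y=1) weight 5/2304
  (U=0, W=2, X=1, Z=0, V=1, Y=1) weight 5/2304
  (U=0, W=2, X=1, Z=1, V=0, Y=1) weight 1/1440
  (U=0, W=2, X=1, Z=1, V=1, Y=1) weight 1/5760
  (U=0, W=2, X=2, Z=0, V=0, Y=1) weight 5/2304
  (U=0, W=2, X=2, Z=0, V=1, Y=1) weight 5/2304
  (U=0, W=2, X=2, Z=1, V=0, Y=1) weight 1/1440
  (U=0, W=2, X=2, Z=1, V=1, Y=1) weight 1/5760
  (U=0, W=3, X=1, Z=0, V=0, Y=0) weight 5/576
  … 55 more
Group by W:
  weight(W=2) = 1/24
  weight(W=3) = 1/6
Total weight = 1/24 + 1/6 = 5/24
P(W=2 | obs) = 1/24 / 5/24 = 1/5
P(W=3 | obs) = 1/6 / 5/24 = 4/5
argmax = 3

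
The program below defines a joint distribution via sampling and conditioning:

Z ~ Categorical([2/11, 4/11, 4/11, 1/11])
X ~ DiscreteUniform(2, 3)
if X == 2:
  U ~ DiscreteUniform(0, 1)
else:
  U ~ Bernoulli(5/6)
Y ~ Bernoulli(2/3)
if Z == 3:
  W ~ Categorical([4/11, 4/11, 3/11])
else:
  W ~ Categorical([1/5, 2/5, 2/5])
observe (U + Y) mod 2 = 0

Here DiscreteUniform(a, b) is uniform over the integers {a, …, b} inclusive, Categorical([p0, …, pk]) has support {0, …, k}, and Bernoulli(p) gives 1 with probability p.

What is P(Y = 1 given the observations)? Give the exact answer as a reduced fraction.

Enumerate traces; 48 have nonzero weight after conditioning:
  (Z=0, X=2, U=0, Y=0, W=0) weight 1/330
  (Z=0, X=2, U=0, Y=0, W=1) weight 1/165
  (Z=0, X=2, U=0, Y=0, W=2) weight 1/165
  (Z=0, X=2, U=1, Y=1, W=0) weight 1/165
  (Z=0, X=2, U=1, Y=1, W=1) weight 2/165
  (Z=0, X=2, U=1, Y=1, W=2) weight 2/165
  (Z=0, X=3, U=0, Y=0, W=0) weight 1/990
  (Z=0, X=3, U=0, Y=0, W=1) weight 1/495
  … 40 more
Group by Y:
  weight(Y=0) = 1/9
  weight(Y=1) = 4/9
Total weight = 1/9 + 4/9 = 5/9
P(Y=0 | obs) = 1/9 / 5/9 = 1/5
P(Y=1 | obs) = 4/9 / 5/9 = 4/5

P(Y = 1 | obs) = 4/5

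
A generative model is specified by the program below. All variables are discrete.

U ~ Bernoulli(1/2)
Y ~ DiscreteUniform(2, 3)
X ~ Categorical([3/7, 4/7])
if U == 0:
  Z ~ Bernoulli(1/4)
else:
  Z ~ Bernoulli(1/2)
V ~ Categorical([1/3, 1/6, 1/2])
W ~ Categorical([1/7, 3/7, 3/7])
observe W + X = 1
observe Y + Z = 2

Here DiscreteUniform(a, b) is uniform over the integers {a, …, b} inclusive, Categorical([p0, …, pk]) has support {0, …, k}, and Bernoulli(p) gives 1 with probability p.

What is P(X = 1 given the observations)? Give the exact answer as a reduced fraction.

P(X = 1 | obs) = 4/13

Enumerate traces; 12 have nonzero weight after conditioning:
  (U=0, Y=2, X=0, Z=0, V=0, W=1) weight 9/784
  (U=0, Y=2, X=0, Z=0, V=1, W=1) weight 9/1568
  (U=0, Y=2, X=0, Z=0, V=2, W=1) weight 27/1568
  (U=0, Y=2, X=1, Z=0, V=0, W=0) weight 1/196
  (U=0, Y=2, X=1, Z=0, V=1, W=0) weight 1/392
  (U=0, Y=2, X=1, Z=0, V=2, W=0) weight 3/392
  (U=1, Y=2, X=0, Z=0, V=0, W=1) weight 3/392
  (U=1, Y=2, X=0, Z=0, V=1, W=1) weight 3/784
  … 4 more
Group by X:
  weight(X=0) = 45/784
  weight(X=1) = 5/196
Total weight = 45/784 + 5/196 = 65/784
P(X=0 | obs) = 45/784 / 65/784 = 9/13
P(X=1 | obs) = 5/196 / 65/784 = 4/13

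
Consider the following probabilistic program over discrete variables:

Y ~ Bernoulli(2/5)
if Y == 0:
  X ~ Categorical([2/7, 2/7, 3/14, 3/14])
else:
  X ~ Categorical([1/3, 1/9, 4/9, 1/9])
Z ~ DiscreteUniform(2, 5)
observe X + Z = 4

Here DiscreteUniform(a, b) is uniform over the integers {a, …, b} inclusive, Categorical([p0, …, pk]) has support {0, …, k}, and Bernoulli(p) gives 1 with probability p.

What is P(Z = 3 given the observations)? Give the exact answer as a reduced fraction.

P(Z = 3 | obs) = 136/521

Enumerate traces; 6 have nonzero weight after conditioning:
  (Y=0, X=0, Z=4) weight 3/70
  (Y=0, X=1, Z=3) weight 3/70
  (Y=0, X=2, Z=2) weight 9/280
  (Y=1, X=0, Z=4) weight 1/30
  (Y=1, X=1, Z=3) weight 1/90
  (Y=1, X=2, Z=2) weight 2/45
Group by Z:
  weight(Z=2) = 193/2520
  weight(Z=3) = 17/315
  weight(Z=4) = 8/105
Total weight = 193/2520 + 17/315 + 8/105 = 521/2520
P(Z=2 | obs) = 193/2520 / 521/2520 = 193/521
P(Z=3 | obs) = 17/315 / 521/2520 = 136/521
P(Z=4 | obs) = 8/105 / 521/2520 = 192/521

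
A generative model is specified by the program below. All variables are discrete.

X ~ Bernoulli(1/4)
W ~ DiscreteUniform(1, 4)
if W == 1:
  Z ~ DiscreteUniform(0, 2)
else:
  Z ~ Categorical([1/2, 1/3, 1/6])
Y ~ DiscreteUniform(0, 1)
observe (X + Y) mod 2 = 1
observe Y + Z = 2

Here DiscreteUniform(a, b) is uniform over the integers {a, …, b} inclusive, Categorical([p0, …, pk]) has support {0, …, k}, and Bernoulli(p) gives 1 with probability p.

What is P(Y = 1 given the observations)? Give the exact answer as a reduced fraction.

P(Y = 1 | obs) = 24/29

Enumerate traces; 8 have nonzero weight after conditioning:
  (X=0, W=1, Z=1, Y=1) weight 1/32
  (X=0, W=2, Z=1, Y=1) weight 1/32
  (X=0, W=3, Z=1, Y=1) weight 1/32
  (X=0, W=4, Z=1, Y=1) weight 1/32
  (X=1, W=1, Z=2, Y=0) weight 1/96
  (X=1, W=2, Z=2, Y=0) weight 1/192
  (X=1, W=3, Z=2, Y=0) weight 1/192
  (X=1, W=4, Z=2, Y=0) weight 1/192
Group by Y:
  weight(Y=0) = 5/192
  weight(Y=1) = 1/8
Total weight = 5/192 + 1/8 = 29/192
P(Y=0 | obs) = 5/192 / 29/192 = 5/29
P(Y=1 | obs) = 1/8 / 29/192 = 24/29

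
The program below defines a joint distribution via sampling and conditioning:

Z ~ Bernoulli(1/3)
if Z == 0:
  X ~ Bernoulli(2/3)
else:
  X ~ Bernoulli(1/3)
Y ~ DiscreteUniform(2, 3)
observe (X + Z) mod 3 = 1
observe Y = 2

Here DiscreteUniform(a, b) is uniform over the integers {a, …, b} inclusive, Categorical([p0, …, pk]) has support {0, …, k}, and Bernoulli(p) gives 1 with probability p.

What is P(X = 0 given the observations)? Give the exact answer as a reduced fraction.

Enumerate traces; 2 have nonzero weight after conditioning:
  (Z=0, X=1, Y=2) weight 2/9
  (Z=1, X=0, Y=2) weight 1/9
Group by X:
  weight(X=0) = 1/9
  weight(X=1) = 2/9
Total weight = 1/9 + 2/9 = 1/3
P(X=0 | obs) = 1/9 / 1/3 = 1/3
P(X=1 | obs) = 2/9 / 1/3 = 2/3

P(X = 0 | obs) = 1/3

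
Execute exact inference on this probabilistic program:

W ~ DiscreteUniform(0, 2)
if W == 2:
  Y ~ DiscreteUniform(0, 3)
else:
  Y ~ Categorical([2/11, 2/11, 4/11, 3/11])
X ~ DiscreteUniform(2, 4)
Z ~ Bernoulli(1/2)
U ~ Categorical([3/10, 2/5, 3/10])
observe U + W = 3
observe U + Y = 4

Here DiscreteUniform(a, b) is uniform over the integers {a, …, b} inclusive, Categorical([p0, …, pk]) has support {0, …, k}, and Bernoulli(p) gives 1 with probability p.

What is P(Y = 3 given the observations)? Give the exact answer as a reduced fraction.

P(Y = 3 | obs) = 11/23

Enumerate traces; 12 have nonzero weight after conditioning:
  (W=1, Y=2, X=2, Z=0, U=2) weight 1/165
  (W=1, Y=2, X=2, Z=1, U=2) weight 1/165
  (W=1, Y=2, X=3, Z=0, U=2) weight 1/165
  (W=1, Y=2, X=3, Z=1, U=2) weight 1/165
  (W=1, Y=2, X=4, Z=0, U=2) weight 1/165
  (W=1, Y=2, X=4, Z=1, U=2) weight 1/165
  (W=2, Y=3, X=2, Z=0, U=1) weight 1/180
  (W=2, Y=3, X=2, Z=1, U=1) weight 1/180
  … 4 more
Group by Y:
  weight(Y=2) = 2/55
  weight(Y=3) = 1/30
Total weight = 2/55 + 1/30 = 23/330
P(Y=2 | obs) = 2/55 / 23/330 = 12/23
P(Y=3 | obs) = 1/30 / 23/330 = 11/23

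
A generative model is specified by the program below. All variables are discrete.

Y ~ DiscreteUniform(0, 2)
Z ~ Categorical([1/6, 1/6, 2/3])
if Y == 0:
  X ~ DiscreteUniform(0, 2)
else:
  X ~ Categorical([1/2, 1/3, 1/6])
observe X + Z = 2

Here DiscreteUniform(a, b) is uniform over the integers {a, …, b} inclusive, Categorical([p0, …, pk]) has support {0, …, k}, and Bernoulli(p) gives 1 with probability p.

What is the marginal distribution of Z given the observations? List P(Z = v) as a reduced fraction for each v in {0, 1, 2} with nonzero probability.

P(Z=0) = 2/21, P(Z=1) = 1/7, P(Z=2) = 16/21

Enumerate traces; 9 have nonzero weight after conditioning:
  (Y=0, Z=0, X=2) weight 1/54
  (Y=0, Z=1, X=1) weight 1/54
  (Y=0, Z=2, X=0) weight 2/27
  (Y=1, Z=0, X=2) weight 1/108
  (Y=1, Z=1, X=1) weight 1/54
  (Y=1, Z=2, X=0) weight 1/9
  (Y=2, Z=0, X=2) weight 1/108
  (Y=2, Z=1, X=1) weight 1/54
  … 1 more
Group by Z:
  weight(Z=0) = 1/27
  weight(Z=1) = 1/18
  weight(Z=2) = 8/27
Total weight = 1/27 + 1/18 + 8/27 = 7/18
P(Z=0 | obs) = 1/27 / 7/18 = 2/21
P(Z=1 | obs) = 1/18 / 7/18 = 1/7
P(Z=2 | obs) = 8/27 / 7/18 = 16/21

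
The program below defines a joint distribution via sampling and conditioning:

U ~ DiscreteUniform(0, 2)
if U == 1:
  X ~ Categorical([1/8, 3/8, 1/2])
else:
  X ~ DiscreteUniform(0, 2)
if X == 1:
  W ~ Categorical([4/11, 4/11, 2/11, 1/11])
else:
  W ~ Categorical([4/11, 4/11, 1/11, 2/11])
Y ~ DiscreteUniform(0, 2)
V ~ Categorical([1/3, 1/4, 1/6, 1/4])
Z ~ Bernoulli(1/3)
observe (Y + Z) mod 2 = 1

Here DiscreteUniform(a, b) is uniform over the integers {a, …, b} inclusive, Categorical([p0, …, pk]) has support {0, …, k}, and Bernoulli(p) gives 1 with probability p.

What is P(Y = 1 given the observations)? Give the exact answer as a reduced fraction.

P(Y = 1 | obs) = 1/2

Enumerate traces; 432 have nonzero weight after conditioning:
  (U=0, X=0, W=0, Y=0, V=0, Z=1) weight 4/2673
  (U=0, X=0, W=0, Y=0, V=1, Z=1) weight 1/891
  (U=0, X=0, W=0, Y=0, V=2, Z=1) weight 2/2673
  (U=0, X=0, W=0, Y=0, V=3, Z=1) weight 1/891
  (U=0, X=0, W=0, Y=1, V=0, Z=0) weight 8/2673
  (U=0, X=0, W=0, Y=1, V=1, Z=0) weight 2/891
  (U=0, X=0, W=0, Y=1, V=2, Z=0) weight 4/2673
  (U=0, X=0, W=0, Y=1, V=3, Z=0) weight 2/891
  (U=0, X=0, W=0, Y=2, V=0, Z=1) weight 4/2673
  … 423 more
Group by Y:
  weight(Y=0) = 1/9
  weight(Y=1) = 2/9
  weight(Y=2) = 1/9
Total weight = 1/9 + 2/9 + 1/9 = 4/9
P(Y=0 | obs) = 1/9 / 4/9 = 1/4
P(Y=1 | obs) = 2/9 / 4/9 = 1/2
P(Y=2 | obs) = 1/9 / 4/9 = 1/4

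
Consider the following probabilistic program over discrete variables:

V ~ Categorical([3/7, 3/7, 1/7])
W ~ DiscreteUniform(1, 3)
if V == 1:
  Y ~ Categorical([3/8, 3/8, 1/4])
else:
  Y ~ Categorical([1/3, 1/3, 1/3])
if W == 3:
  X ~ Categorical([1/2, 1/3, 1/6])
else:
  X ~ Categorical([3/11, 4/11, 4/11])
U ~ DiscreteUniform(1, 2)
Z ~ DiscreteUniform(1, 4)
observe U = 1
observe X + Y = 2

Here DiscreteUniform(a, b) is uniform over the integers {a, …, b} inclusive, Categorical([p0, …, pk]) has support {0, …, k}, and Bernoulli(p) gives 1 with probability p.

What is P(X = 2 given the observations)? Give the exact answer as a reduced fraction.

Enumerate traces; 108 have nonzero weight after conditioning:
  (V=0, W=1, Y=0, X=2, U=1, Z=1) weight 1/462
  (V=0, W=1, Y=0, X=2, U=1, Z=2) weight 1/462
  (V=0, W=1, Y=0, X=2, U=1, Z=3) weight 1/462
  (V=0, W=1, Y=0, X=2, U=1, Z=4) weight 1/462
  (V=0, W=1, Y=1, X=1, U=1, Z=1) weight 1/462
  (V=0, W=1, Y=1, X=1, U=1, Z=2) weight 1/462
  (V=0, W=1, Y=1, X=1, U=1, Z=3) weight 1/462
  (V=0, W=1, Y=1, X=1, U=1, Z=4) weight 1/462
  (V=0, W=1, Y=2, X=0, U=1, Z=1) weight 1/616
  … 99 more
Group by X:
  weight(X=0) = 575/11088
  weight(X=1) = 295/4752
  weight(X=2) = 3481/66528
Total weight = 575/11088 + 295/4752 + 3481/66528 = 1229/7392
P(X=0 | obs) = 575/11088 / 1229/7392 = 1150/3687
P(X=1 | obs) = 295/4752 / 1229/7392 = 4130/11061
P(X=2 | obs) = 3481/66528 / 1229/7392 = 3481/11061

P(X = 2 | obs) = 3481/11061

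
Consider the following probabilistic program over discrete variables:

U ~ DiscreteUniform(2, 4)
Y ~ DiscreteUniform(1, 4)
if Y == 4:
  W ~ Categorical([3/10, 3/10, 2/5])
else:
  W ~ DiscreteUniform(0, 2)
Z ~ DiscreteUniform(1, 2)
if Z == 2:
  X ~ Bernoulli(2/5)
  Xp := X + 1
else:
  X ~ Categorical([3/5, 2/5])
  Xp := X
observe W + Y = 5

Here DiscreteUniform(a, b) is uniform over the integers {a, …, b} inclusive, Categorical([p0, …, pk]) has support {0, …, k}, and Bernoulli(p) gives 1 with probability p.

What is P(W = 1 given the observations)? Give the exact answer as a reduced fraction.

P(W = 1 | obs) = 9/19

Enumerate traces; 24 have nonzero weight after conditioning:
  (U=2, Y=3, W=2, Z=1, X=0) weight 1/120
  (U=2, Y=3, W=2, Z=1, X=1) weight 1/180
  (U=2, Y=3, W=2, Z=2, X=0) weight 1/120
  (U=2, Y=3, W=2, Z=2, X=1) weight 1/180
  (U=2, Y=4, W=1, Z=1, X=0) weight 3/400
  (U=2, Y=4, W=1, Z=1, X=1) weight 1/200
  (U=2, Y=4, W=1, Z=2, X=0) weight 3/400
  (U=2, Y=4, W=1, Z=2, X=1) weight 1/200
  … 16 more
Group by W:
  weight(W=1) = 3/40
  weight(W=2) = 1/12
Total weight = 3/40 + 1/12 = 19/120
P(W=1 | obs) = 3/40 / 19/120 = 9/19
P(W=2 | obs) = 1/12 / 19/120 = 10/19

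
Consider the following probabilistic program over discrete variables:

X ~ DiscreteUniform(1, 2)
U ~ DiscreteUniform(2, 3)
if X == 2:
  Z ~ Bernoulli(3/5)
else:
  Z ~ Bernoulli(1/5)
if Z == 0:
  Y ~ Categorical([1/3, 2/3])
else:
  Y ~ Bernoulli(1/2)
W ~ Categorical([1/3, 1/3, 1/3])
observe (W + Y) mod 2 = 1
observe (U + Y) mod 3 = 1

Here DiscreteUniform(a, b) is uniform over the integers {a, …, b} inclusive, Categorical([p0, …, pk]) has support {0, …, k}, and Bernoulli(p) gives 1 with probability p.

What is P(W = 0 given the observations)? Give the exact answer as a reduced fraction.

Enumerate traces; 8 have nonzero weight after conditioning:
  (X=1, U=3, Z=0, Y=1, W=0) weight 2/45
  (X=1, U=3, Z=0, Y=1, W=2) weight 2/45
  (X=1, U=3, Z=1, Y=1, W=0) weight 1/120
  (X=1, U=3, Z=1, Y=1, W=2) weight 1/120
  (X=2, U=3, Z=0, Y=1, W=0) weight 1/45
  (X=2, U=3, Z=0, Y=1, W=2) weight 1/45
  (X=2, U=3, Z=1, Y=1, W=0) weight 1/40
  (X=2, U=3, Z=1, Y=1, W=2) weight 1/40
Group by W:
  weight(W=0) = 1/10
  weight(W=2) = 1/10
Total weight = 1/10 + 1/10 = 1/5
P(W=0 | obs) = 1/10 / 1/5 = 1/2
P(W=2 | obs) = 1/10 / 1/5 = 1/2

P(W = 0 | obs) = 1/2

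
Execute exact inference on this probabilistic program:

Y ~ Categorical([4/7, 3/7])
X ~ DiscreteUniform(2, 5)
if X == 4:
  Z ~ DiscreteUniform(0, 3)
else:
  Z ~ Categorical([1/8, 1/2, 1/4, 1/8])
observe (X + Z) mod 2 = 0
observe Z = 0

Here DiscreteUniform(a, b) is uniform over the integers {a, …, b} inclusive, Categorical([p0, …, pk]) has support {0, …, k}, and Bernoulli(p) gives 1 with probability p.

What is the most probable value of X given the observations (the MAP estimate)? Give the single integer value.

argmax_v P(X = v | obs) = 4

Enumerate traces; 4 have nonzero weight after conditioning:
  (Y=0, X=2, Z=0) weight 1/56
  (Y=0, X=4, Z=0) weight 1/28
  (Y=1, X=2, Z=0) weight 3/224
  (Y=1, X=4, Z=0) weight 3/112
Group by X:
  weight(X=2) = 1/32
  weight(X=4) = 1/16
Total weight = 1/32 + 1/16 = 3/32
P(X=2 | obs) = 1/32 / 3/32 = 1/3
P(X=4 | obs) = 1/16 / 3/32 = 2/3
argmax = 4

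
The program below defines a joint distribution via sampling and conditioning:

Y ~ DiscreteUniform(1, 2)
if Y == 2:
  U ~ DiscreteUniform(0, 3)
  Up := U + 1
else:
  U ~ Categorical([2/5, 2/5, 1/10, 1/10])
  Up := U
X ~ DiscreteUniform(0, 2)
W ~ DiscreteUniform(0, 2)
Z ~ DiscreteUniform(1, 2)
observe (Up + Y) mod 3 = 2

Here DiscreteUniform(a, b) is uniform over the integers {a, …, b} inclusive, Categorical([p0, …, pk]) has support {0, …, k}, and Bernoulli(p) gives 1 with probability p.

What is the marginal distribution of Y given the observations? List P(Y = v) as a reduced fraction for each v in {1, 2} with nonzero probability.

Enumerate traces; 36 have nonzero weight after conditioning:
  (Y=1, U=1, X=0, W=0, Z=1) weight 1/90
  (Y=1, U=1, X=0, W=0, Z=2) weight 1/90
  (Y=1, U=1, X=0, W=1, Z=1) weight 1/90
  (Y=1, U=1, X=0, W=1, Z=2) weight 1/90
  (Y=1, U=1, X=0, W=2, Z=1) weight 1/90
  (Y=1, U=1, X=0, W=2, Z=2) weight 1/90
  (Y=1, U=1, X=1, W=0, Z=1) weight 1/90
  (Y=1, U=1, X=1, W=0, Z=2) weight 1/90
  (Y=2, U=2, X=0, W=0, Z=1) weight 1/144
  … 27 more
Group by Y:
  weight(Y=1) = 1/5
  weight(Y=2) = 1/8
Total weight = 1/5 + 1/8 = 13/40
P(Y=1 | obs) = 1/5 / 13/40 = 8/13
P(Y=2 | obs) = 1/8 / 13/40 = 5/13

P(Y=1) = 8/13, P(Y=2) = 5/13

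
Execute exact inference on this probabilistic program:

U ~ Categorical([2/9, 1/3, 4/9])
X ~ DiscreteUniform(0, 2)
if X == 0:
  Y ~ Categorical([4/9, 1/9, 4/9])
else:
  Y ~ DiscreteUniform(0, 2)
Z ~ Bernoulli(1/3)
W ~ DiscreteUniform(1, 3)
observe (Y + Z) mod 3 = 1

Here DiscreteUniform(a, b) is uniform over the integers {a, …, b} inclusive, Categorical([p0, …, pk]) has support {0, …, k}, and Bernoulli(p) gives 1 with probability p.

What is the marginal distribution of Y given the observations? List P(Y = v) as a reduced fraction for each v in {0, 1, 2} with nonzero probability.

P(Y=0) = 5/12, P(Y=1) = 7/12

Enumerate traces; 54 have nonzero weight after conditioning:
  (U=0, X=0, Y=0, Z=1, W=1) weight 8/2187
  (U=0, X=0, Y=0, Z=1, W=2) weight 8/2187
  (U=0, X=0, Y=0, Z=1, W=3) weight 8/2187
  (U=0, X=0, Y=1, Z=0, W=1) weight 4/2187
  (U=0, X=0, Y=1, Z=0, W=2) weight 4/2187
  (U=0, X=0, Y=1, Z=0, W=3) weight 4/2187
  (U=0, X=1, Y=0, Z=1, W=1) weight 2/729
  (U=0, X=1, Y=0, Z=1, W=2) weight 2/729
  … 46 more
Group by Y:
  weight(Y=0) = 10/81
  weight(Y=1) = 14/81
Total weight = 10/81 + 14/81 = 8/27
P(Y=0 | obs) = 10/81 / 8/27 = 5/12
P(Y=1 | obs) = 14/81 / 8/27 = 7/12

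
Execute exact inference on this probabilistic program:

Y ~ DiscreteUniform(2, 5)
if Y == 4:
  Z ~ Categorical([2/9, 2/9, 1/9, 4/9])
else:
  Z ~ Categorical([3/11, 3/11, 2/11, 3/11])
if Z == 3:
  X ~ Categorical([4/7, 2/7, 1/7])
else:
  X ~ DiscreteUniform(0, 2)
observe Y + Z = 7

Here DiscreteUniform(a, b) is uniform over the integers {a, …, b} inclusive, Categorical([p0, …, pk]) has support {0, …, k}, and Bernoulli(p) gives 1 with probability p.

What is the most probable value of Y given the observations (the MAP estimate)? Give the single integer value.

argmax_v P(Y = v | obs) = 4

Enumerate traces; 6 have nonzero weight after conditioning:
  (Y=4, Z=3, X=0) weight 4/63
  (Y=4, Z=3, X=1) weight 2/63
  (Y=4, Z=3, X=2) weight 1/63
  (Y=5, Z=2, X=0) weight 1/66
  (Y=5, Z=2, X=1) weight 1/66
  (Y=5, Z=2, X=2) weight 1/66
Group by Y:
  weight(Y=4) = 1/9
  weight(Y=5) = 1/22
Total weight = 1/9 + 1/22 = 31/198
P(Y=4 | obs) = 1/9 / 31/198 = 22/31
P(Y=5 | obs) = 1/22 / 31/198 = 9/31
argmax = 4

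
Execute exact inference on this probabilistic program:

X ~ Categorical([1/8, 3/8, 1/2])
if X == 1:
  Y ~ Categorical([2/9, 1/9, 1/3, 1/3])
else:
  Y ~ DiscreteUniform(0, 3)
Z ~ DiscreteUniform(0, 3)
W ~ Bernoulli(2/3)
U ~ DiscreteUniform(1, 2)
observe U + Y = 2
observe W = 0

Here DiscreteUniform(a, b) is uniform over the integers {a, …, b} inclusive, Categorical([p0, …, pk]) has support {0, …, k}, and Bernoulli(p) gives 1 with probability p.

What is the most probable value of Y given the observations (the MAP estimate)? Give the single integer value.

argmax_v P(Y = v | obs) = 0

Enumerate traces; 24 have nonzero weight after conditioning:
  (X=0, Y=0, Z=0, W=0, U=2) weight 1/768
  (X=0, Y=0, Z=1, W=0, U=2) weight 1/768
  (X=0, Y=0, Z=2, W=0, U=2) weight 1/768
  (X=0, Y=0, Z=3, W=0, U=2) weight 1/768
  (X=0, Y=1, Z=0, W=0, U=1) weight 1/768
  (X=0, Y=1, Z=1, W=0, U=1) weight 1/768
  (X=0, Y=1, Z=2, W=0, U=1) weight 1/768
  (X=0, Y=1, Z=3, W=0, U=1) weight 1/768
  … 16 more
Group by Y:
  weight(Y=0) = 23/576
  weight(Y=1) = 19/576
Total weight = 23/576 + 19/576 = 7/96
P(Y=0 | obs) = 23/576 / 7/96 = 23/42
P(Y=1 | obs) = 19/576 / 7/96 = 19/42
argmax = 0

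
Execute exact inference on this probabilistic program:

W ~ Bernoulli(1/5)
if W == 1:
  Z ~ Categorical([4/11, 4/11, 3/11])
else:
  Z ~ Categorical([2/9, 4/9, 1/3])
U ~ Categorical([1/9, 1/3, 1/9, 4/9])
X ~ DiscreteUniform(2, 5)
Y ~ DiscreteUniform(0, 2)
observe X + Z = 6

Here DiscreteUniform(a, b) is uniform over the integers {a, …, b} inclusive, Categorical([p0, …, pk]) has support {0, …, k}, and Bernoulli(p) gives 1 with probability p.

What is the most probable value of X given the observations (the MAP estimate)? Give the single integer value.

argmax_v P(X = v | obs) = 5

Enumerate traces; 48 have nonzero weight after conditioning:
  (W=0, Z=1, U=0, X=5, Y=0) weight 4/1215
  (W=0, Z=1, U=0, X=5, Y=1) weight 4/1215
  (W=0, Z=1, U=0, X=5, Y=2) weight 4/1215
  (W=0, Z=1, U=1, X=5, Y=0) weight 4/405
  (W=0, Z=1, U=1, X=5, Y=1) weight 4/405
  (W=0, Z=1, U=1, X=5, Y=2) weight 4/405
  (W=0, Z=1, U=2, X=5, Y=0) weight 4/1215
  (W=0, Z=1, U=2, X=5, Y=1) weight 4/1215
  (W=0, Z=2, U=0, X=4, Y=0) weight 1/405
  … 39 more
Group by X:
  weight(X=4) = 53/660
  weight(X=5) = 53/495
Total weight = 53/660 + 53/495 = 371/1980
P(X=4 | obs) = 53/660 / 371/1980 = 3/7
P(X=5 | obs) = 53/495 / 371/1980 = 4/7
argmax = 5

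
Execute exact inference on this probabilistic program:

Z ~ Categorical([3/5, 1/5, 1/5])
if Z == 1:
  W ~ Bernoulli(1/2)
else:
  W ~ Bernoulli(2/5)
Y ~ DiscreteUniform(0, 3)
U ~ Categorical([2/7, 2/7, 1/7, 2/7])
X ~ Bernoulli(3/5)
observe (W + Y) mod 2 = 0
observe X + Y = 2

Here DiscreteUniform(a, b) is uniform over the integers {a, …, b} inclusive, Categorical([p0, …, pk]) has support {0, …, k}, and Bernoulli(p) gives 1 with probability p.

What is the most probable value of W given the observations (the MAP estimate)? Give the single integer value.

Enumerate traces; 24 have nonzero weight after conditioning:
  (Z=0, W=0, Y=2, U=0, X=0) weight 9/875
  (Z=0, W=0, Y=2, U=1, X=0) weight 9/875
  (Z=0, W=0, Y=2, U=2, X=0) weight 9/1750
  (Z=0, W=0, Y=2, U=3, X=0) weight 9/875
  (Z=0, W=1, Y=1, U=0, X=1) weight 9/875
  (Z=0, W=1, Y=1, U=1, X=1) weight 9/875
  (Z=0, W=1, Y=1, U=2, X=1) weight 9/1750
  (Z=0, W=1, Y=1, U=3, X=1) weight 9/875
  … 16 more
Group by W:
  weight(W=0) = 29/500
  weight(W=1) = 63/1000
Total weight = 29/500 + 63/1000 = 121/1000
P(W=0 | obs) = 29/500 / 121/1000 = 58/121
P(W=1 | obs) = 63/1000 / 121/1000 = 63/121
argmax = 1

argmax_v P(W = v | obs) = 1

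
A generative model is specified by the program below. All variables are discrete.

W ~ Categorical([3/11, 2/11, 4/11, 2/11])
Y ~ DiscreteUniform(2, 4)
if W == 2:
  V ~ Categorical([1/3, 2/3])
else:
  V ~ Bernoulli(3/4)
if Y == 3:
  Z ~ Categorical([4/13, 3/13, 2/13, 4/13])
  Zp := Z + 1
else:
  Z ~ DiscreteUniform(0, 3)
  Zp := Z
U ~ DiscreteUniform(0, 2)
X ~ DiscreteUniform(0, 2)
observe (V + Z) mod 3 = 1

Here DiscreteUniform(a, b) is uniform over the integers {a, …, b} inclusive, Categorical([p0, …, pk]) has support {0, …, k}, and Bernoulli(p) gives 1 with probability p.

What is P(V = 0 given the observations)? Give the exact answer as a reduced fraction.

Enumerate traces; 324 have nonzero weight after conditioning:
  (W=0, Y=2, V=0, Z=1, U=0, X=0) weight 1/1584
  (W=0, Y=2, V=0, Z=1, U=0, X=1) weight 1/1584
  (W=0, Y=2, V=0, Z=1, U=0, X=2) weight 1/1584
  (W=0, Y=2, V=0, Z=1, U=1, X=0) weight 1/1584
  (W=0, Y=2, V=0, Z=1, U=1, X=1) weight 1/1584
  (W=0, Y=2, V=0, Z=1, U=1, X=2) weight 1/1584
  (W=0, Y=2, V=0, Z=1, U=2, X=0) weight 1/1584
  (W=0, Y=2, V=0, Z=1, U=2, X=1) weight 1/1584
  (W=0, Y=2, V=1, Z=0, U=0, X=0) weight 1/528
  … 315 more
Group by V:
  weight(V=0) = 703/10296
  weight(V=1) = 665/1716
Total weight = 703/10296 + 665/1716 = 361/792
P(V=0 | obs) = 703/10296 / 361/792 = 37/247
P(V=1 | obs) = 665/1716 / 361/792 = 210/247

P(V = 0 | obs) = 37/247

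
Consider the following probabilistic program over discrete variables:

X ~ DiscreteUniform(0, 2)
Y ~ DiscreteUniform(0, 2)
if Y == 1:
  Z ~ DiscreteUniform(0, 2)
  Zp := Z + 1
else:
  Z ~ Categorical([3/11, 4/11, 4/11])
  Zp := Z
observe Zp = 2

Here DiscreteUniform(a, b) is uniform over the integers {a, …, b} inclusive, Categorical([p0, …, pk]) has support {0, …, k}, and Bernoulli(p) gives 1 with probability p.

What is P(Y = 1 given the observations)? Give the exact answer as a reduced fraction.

Enumerate traces; 9 have nonzero weight after conditioning:
  (X=0, Y=0, Z=2) weight 4/99
  (X=0, Y=1, Z=1) weight 1/27
  (X=0, Y=2, Z=2) weight 4/99
  (X=1, Y=0, Z=2) weight 4/99
  (X=1, Y=1, Z=1) weight 1/27
  (X=1, Y=2, Z=2) weight 4/99
  (X=2, Y=0, Z=2) weight 4/99
  (X=2, Y=1, Z=1) weight 1/27
  … 1 more
Group by Y:
  weight(Y=0) = 4/33
  weight(Y=1) = 1/9
  weight(Y=2) = 4/33
Total weight = 4/33 + 1/9 + 4/33 = 35/99
P(Y=0 | obs) = 4/33 / 35/99 = 12/35
P(Y=1 | obs) = 1/9 / 35/99 = 11/35
P(Y=2 | obs) = 4/33 / 35/99 = 12/35

P(Y = 1 | obs) = 11/35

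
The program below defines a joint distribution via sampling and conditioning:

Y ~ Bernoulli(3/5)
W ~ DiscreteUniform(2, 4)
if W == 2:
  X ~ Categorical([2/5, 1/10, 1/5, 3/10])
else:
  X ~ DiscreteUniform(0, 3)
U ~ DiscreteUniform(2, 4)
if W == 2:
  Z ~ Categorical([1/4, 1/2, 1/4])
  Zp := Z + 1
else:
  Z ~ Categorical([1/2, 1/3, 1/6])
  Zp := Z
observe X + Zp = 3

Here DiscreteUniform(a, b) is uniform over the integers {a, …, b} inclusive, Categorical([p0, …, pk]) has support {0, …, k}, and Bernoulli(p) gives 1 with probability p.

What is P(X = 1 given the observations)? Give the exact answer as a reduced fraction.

Enumerate traces; 54 have nonzero weight after conditioning:
  (Y=0, W=2, X=0, U=2, Z=2) weight 1/225
  (Y=0, W=2, X=0, U=3, Z=2) weight 1/225
  (Y=0, W=2, X=0, U=4, Z=2) weight 1/225
  (Y=0, W=2, X=1, U=2, Z=1) weight 1/450
  (Y=0, W=2, X=1, U=3, Z=1) weight 1/450
  (Y=0, W=2, X=1, U=4, Z=1) weight 1/450
  (Y=0, W=2, X=2, U=2, Z=0) weight 1/450
  (Y=0, W=2, X=2, U=3, Z=0) weight 1/450
  (Y=0, W=3, X=3, U=2, Z=0) weight 1/180
  … 45 more
Group by X:
  weight(X=0) = 1/30
  weight(X=1) = 2/45
  weight(X=2) = 13/180
  weight(X=3) = 1/12
Total weight = 1/30 + 2/45 + 13/180 + 1/12 = 7/30
P(X=0 | obs) = 1/30 / 7/30 = 1/7
P(X=1 | obs) = 2/45 / 7/30 = 4/21
P(X=2 | obs) = 13/180 / 7/30 = 13/42
P(X=3 | obs) = 1/12 / 7/30 = 5/14

P(X = 1 | obs) = 4/21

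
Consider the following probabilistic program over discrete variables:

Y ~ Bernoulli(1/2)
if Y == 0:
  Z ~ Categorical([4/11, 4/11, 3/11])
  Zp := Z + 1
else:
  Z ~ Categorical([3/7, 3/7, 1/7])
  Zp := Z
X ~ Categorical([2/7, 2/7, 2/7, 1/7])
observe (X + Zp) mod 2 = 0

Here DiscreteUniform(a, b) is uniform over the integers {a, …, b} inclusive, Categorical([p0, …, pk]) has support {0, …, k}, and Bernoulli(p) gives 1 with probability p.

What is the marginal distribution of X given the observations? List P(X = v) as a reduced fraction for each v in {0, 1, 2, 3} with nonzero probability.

Enumerate traces; 12 have nonzero weight after conditioning:
  (Y=0, Z=0, X=1) weight 4/77
  (Y=0, Z=0, X=3) weight 2/77
  (Y=0, Z=1, X=0) weight 4/77
  (Y=0, Z=1, X=2) weight 4/77
  (Y=0, Z=2, X=1) weight 3/77
  (Y=0, Z=2, X=3) weight 3/154
  (Y=1, Z=0, X=0) weight 3/49
  (Y=1, Z=0, X=2) weight 3/49
  … 4 more
Group by X:
  weight(X=0) = 72/539
  weight(X=1) = 82/539
  weight(X=2) = 72/539
  weight(X=3) = 41/539
Total weight = 72/539 + 82/539 + 72/539 + 41/539 = 267/539
P(X=0 | obs) = 72/539 / 267/539 = 24/89
P(X=1 | obs) = 82/539 / 267/539 = 82/267
P(X=2 | obs) = 72/539 / 267/539 = 24/89
P(X=3 | obs) = 41/539 / 267/539 = 41/267

P(X=0) = 24/89, P(X=1) = 82/267, P(X=2) = 24/89, P(X=3) = 41/267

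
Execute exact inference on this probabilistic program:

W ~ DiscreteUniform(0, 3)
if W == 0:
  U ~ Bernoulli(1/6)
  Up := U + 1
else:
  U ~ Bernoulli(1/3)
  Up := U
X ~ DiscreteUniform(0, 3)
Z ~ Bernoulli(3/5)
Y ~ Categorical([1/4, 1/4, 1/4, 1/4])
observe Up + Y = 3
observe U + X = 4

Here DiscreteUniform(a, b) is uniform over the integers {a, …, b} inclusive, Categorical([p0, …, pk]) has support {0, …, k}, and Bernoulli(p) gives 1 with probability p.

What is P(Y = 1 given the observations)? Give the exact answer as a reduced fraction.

P(Y = 1 | obs) = 1/7

Enumerate traces; 8 have nonzero weight after conditioning:
  (W=0, U=1, X=3, Z=0, Y=1) weight 1/960
  (W=0, U=1, X=3, Z=1, Y=1) weight 1/640
  (W=1, U=1, X=3, Z=0, Y=2) weight 1/480
  (W=1, U=1, X=3, Z=1, Y=2) weight 1/320
  (W=2, U=1, X=3, Z=0, Y=2) weight 1/480
  (W=2, U=1, X=3, Z=1, Y=2) weight 1/320
  (W=3, U=1, X=3, Z=0, Y=2) weight 1/480
  (W=3, U=1, X=3, Z=1, Y=2) weight 1/320
Group by Y:
  weight(Y=1) = 1/384
  weight(Y=2) = 1/64
Total weight = 1/384 + 1/64 = 7/384
P(Y=1 | obs) = 1/384 / 7/384 = 1/7
P(Y=2 | obs) = 1/64 / 7/384 = 6/7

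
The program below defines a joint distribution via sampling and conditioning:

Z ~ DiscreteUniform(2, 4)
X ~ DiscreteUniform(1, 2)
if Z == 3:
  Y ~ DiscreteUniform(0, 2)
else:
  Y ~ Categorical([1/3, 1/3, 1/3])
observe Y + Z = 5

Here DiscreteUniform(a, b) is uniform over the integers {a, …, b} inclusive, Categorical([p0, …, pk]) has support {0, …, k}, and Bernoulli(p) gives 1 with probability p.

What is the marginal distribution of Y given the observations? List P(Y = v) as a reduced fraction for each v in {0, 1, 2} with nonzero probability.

P(Y=1) = 1/2, P(Y=2) = 1/2

Enumerate traces; 4 have nonzero weight after conditioning:
  (Z=3, X=1, Y=2) weight 1/18
  (Z=3, X=2, Y=2) weight 1/18
  (Z=4, X=1, Y=1) weight 1/18
  (Z=4, X=2, Y=1) weight 1/18
Group by Y:
  weight(Y=1) = 1/9
  weight(Y=2) = 1/9
Total weight = 1/9 + 1/9 = 2/9
P(Y=1 | obs) = 1/9 / 2/9 = 1/2
P(Y=2 | obs) = 1/9 / 2/9 = 1/2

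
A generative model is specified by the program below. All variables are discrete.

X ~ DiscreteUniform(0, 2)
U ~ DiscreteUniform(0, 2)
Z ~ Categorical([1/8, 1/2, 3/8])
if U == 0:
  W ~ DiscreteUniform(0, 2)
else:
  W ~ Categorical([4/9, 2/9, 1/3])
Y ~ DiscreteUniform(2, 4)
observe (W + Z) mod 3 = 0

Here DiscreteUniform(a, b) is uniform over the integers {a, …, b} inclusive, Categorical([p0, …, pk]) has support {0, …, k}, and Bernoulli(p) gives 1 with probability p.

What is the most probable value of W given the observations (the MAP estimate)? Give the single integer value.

Enumerate traces; 81 have nonzero weight after conditioning:
  (X=0, U=0, Z=0, W=0, Y=2) weight 1/648
  (X=0, U=0, Z=0, W=0, Y=3) weight 1/648
  (X=0, U=0, Z=0, W=0, Y=4) weight 1/648
  (X=0, U=0, Z=1, W=2, Y=2) weight 1/162
  (X=0, U=0, Z=1, W=2, Y=3) weight 1/162
  (X=0, U=0, Z=1, W=2, Y=4) weight 1/162
  (X=0, U=0, Z=2, W=1, Y=2) weight 1/216
  (X=0, U=0, Z=2, W=1, Y=3) weight 1/216
  … 73 more
Group by W:
  weight(W=0) = 11/216
  weight(W=1) = 7/72
  weight(W=2) = 1/6
Total weight = 11/216 + 7/72 + 1/6 = 17/54
P(W=0 | obs) = 11/216 / 17/54 = 11/68
P(W=1 | obs) = 7/72 / 17/54 = 21/68
P(W=2 | obs) = 1/6 / 17/54 = 9/17
argmax = 2

argmax_v P(W = v | obs) = 2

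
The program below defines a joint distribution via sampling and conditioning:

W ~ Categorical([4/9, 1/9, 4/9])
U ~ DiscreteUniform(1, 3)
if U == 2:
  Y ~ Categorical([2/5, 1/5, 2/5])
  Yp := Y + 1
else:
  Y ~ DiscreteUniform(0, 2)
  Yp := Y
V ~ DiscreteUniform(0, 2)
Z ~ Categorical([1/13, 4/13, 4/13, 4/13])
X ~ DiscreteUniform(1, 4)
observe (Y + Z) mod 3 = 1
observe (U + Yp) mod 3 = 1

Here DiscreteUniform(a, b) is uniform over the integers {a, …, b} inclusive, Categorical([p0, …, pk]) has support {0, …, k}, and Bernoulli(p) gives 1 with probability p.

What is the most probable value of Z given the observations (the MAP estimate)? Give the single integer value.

argmax_v P(Z = v | obs) = 3

Enumerate traces; 180 have nonzero weight after conditioning:
  (W=0, U=1, Y=0, V=0, Z=1, X=1) weight 4/3159
  (W=0, U=1, Y=0, V=0, Z=1, X=2) weight 4/3159
  (W=0, U=1, Y=0, V=0, Z=1, X=3) weight 4/3159
  (W=0, U=1, Y=0, V=0, Z=1, X=4) weight 4/3159
  (W=0, U=1, Y=0, V=1, Z=1, X=1) weight 4/3159
  (W=0, U=1, Y=0, V=1, Z=1, X=2) weight 4/3159
  (W=0, U=1, Y=0, V=1, Z=1, X=3) weight 4/3159
  (W=0, U=1, Y=0, V=1, Z=1, X=4) weight 4/3159
  (W=0, U=2, Y=1, V=0, Z=0, X=1) weight 1/5265
  (W=0, U=2, Y=1, V=0, Z=3, X=1) weight 4/5265
  … 170 more
Group by Z:
  weight(Z=0) = 8/585
  weight(Z=1) = 4/117
  weight(Z=3) = 32/585
Total weight = 8/585 + 4/117 + 32/585 = 4/39
P(Z=0 | obs) = 8/585 / 4/39 = 2/15
P(Z=1 | obs) = 4/117 / 4/39 = 1/3
P(Z=3 | obs) = 32/585 / 4/39 = 8/15
argmax = 3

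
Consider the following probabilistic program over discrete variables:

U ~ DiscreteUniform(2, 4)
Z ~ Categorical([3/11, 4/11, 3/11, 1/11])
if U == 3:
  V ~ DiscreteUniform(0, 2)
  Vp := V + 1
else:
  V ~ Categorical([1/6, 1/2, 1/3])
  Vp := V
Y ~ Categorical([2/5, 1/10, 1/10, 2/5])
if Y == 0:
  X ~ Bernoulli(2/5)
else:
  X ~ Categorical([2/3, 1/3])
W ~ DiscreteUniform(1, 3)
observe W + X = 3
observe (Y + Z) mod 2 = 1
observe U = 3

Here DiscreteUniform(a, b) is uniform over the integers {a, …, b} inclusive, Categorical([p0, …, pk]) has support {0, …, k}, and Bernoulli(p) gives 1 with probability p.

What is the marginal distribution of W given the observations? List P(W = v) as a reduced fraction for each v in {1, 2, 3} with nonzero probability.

P(W=2) = 59/165, P(W=3) = 106/165

Enumerate traces; 48 have nonzero weight after conditioning:
  (U=3, Z=0, V=0, Y=1, X=0, W=3) weight 1/1485
  (U=3, Z=0, V=0, Y=1, X=1, W=2) weight 1/2970
  (U=3, Z=0, V=0, Y=3, X=0, W=3) weight 4/1485
  (U=3, Z=0, V=0, Y=3, X=1, W=2) weight 2/1485
  (U=3, Z=0, V=1, Y=1, X=0, W=3) weight 1/1485
  (U=3, Z=0, V=1, Y=1, X=1, W=2) weight 1/2970
  (U=3, Z=0, V=1, Y=3, X=0, W=3) weight 4/1485
  (U=3, Z=0, V=1, Y=3, X=1, W=2) weight 2/1485
  … 40 more
Group by W:
  weight(W=2) = 59/2970
  weight(W=3) = 53/1485
Total weight = 59/2970 + 53/1485 = 1/18
P(W=2 | obs) = 59/2970 / 1/18 = 59/165
P(W=3 | obs) = 53/1485 / 1/18 = 106/165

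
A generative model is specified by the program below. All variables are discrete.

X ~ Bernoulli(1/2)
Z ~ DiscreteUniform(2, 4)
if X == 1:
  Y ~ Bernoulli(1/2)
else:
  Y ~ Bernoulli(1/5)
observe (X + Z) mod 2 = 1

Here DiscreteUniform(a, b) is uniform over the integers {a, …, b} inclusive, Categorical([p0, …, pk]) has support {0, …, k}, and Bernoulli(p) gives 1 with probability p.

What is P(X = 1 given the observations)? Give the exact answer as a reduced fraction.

P(X = 1 | obs) = 2/3

Enumerate traces; 6 have nonzero weight after conditioning:
  (X=0, Z=3, Y=0) weight 2/15
  (X=0, Z=3, Y=1) weight 1/30
  (X=1, Z=2, Y=0) weight 1/12
  (X=1, Z=2, Y=1) weight 1/12
  (X=1, Z=4, Y=0) weight 1/12
  (X=1, Z=4, Y=1) weight 1/12
Group by X:
  weight(X=0) = 1/6
  weight(X=1) = 1/3
Total weight = 1/6 + 1/3 = 1/2
P(X=0 | obs) = 1/6 / 1/2 = 1/3
P(X=1 | obs) = 1/3 / 1/2 = 2/3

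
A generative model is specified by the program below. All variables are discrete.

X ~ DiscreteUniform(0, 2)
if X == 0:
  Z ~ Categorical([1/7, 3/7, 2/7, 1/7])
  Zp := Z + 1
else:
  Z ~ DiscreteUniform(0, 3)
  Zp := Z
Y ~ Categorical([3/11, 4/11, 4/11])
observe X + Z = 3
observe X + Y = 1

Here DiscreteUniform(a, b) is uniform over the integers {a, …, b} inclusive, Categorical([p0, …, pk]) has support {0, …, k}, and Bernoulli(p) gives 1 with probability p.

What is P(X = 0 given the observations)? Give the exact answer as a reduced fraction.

P(X = 0 | obs) = 16/37

Enumerate traces; 2 have nonzero weight after conditioning:
  (X=0, Z=3, Y=1) weight 4/231
  (X=1, Z=2, Y=0) weight 1/44
Group by X:
  weight(X=0) = 4/231
  weight(X=1) = 1/44
Total weight = 4/231 + 1/44 = 37/924
P(X=0 | obs) = 4/231 / 37/924 = 16/37
P(X=1 | obs) = 1/44 / 37/924 = 21/37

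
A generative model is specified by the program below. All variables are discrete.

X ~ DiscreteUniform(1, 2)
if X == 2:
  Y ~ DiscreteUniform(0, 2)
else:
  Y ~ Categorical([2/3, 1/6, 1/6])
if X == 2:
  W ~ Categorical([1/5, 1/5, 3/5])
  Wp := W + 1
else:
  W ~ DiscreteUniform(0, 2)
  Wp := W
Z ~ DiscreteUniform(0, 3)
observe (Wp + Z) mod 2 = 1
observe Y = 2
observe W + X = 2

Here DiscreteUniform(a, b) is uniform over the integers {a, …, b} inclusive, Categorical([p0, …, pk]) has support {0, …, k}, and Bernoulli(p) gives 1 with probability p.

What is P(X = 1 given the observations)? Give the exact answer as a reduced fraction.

Enumerate traces; 4 have nonzero weight after conditioning:
  (X=1, Y=2, W=1, Z=0) weight 1/144
  (X=1, Y=2, W=1, Z=2) weight 1/144
  (X=2, Y=2, W=0, Z=0) weight 1/120
  (X=2, Y=2, W=0, Z=2) weight 1/120
Group by X:
  weight(X=1) = 1/72
  weight(X=2) = 1/60
Total weight = 1/72 + 1/60 = 11/360
P(X=1 | obs) = 1/72 / 11/360 = 5/11
P(X=2 | obs) = 1/60 / 11/360 = 6/11

P(X = 1 | obs) = 5/11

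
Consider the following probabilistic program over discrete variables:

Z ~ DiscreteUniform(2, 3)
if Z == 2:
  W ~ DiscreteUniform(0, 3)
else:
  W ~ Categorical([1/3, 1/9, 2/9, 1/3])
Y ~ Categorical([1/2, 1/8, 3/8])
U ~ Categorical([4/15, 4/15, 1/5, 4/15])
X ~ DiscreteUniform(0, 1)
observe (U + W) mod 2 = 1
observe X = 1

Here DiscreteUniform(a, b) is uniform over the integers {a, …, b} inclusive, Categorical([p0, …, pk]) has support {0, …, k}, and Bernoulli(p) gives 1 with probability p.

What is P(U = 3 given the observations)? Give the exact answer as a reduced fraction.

Enumerate traces; 48 have nonzero weight after conditioning:
  (Z=2, W=0, Y=0, U=1, X=1) weight 1/120
  (Z=2, W=0, Y=0, U=3, X=1) weight 1/120
  (Z=2, W=0, Y=1, U=1, X=1) weight 1/480
  (Z=2, W=0, Y=1, U=3, X=1) weight 1/480
  (Z=2, W=0, Y=2, U=1, X=1) weight 1/160
  (Z=2, W=0, Y=2, U=3, X=1) weight 1/160
  (Z=2, W=1, Y=0, U=0, X=1) weight 1/120
  (Z=2, W=1, Y=0, U=2, X=1) weight 1/160
  … 40 more
Group by U:
  weight(U=0) = 17/270
  weight(U=1) = 19/270
  weight(U=2) = 17/360
  weight(U=3) = 19/270
Total weight = 17/270 + 19/270 + 17/360 + 19/270 = 271/1080
P(U=0 | obs) = 17/270 / 271/1080 = 68/271
P(U=1 | obs) = 19/270 / 271/1080 = 76/271
P(U=2 | obs) = 17/360 / 271/1080 = 51/271
P(U=3 | obs) = 19/270 / 271/1080 = 76/271

P(U = 3 | obs) = 76/271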